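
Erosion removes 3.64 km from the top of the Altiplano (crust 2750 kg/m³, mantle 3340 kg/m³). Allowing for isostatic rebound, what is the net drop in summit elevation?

0.643 km

Rebound u = e ρ_c/ρ_m = 3.64 km × 2750/3340 = 2.997 km.
Net surface drop = e − u = 3.64 km − 2.997 km = e (ρ_m − ρ_c)/ρ_m = 0.643 km.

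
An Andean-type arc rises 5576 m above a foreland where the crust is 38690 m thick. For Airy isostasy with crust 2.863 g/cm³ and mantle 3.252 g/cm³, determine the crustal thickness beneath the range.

Root depth r = h ρ_c / (ρ_m − ρ_c) = 5576 m × 2.863 / 0.389 = 41040 m.
Total thickness = T + h + r = 38690 m + 5576 m + 41040 m = 85300 m.

85300 m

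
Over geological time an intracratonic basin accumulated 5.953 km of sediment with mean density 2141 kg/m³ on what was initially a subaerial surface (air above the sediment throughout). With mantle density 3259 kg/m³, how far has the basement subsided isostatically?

Subaerial load: s = t ρ_sed / ρ_m = 5.953 km × 2141/3259 = 3.91 km.

3.91 km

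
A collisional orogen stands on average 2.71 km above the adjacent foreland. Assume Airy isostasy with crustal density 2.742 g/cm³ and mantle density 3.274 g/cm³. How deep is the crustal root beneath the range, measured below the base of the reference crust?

14 km

In Airy isostatic equilibrium: the weight of the topography is balanced by the buoyancy of the root, ρ_c h = (ρ_m − ρ_c) r.
r = h · ρ_c / (ρ_m − ρ_c) = 2.71 km × 2.742 / (3.274 − 2.742) = 14 km.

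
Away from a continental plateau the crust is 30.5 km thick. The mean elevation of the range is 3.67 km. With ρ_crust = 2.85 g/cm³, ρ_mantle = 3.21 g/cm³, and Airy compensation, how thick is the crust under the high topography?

63.2 km

Root depth r = h ρ_c / (ρ_m − ρ_c) = 3.67 km × 2.85 / 0.36 = 29.05 km.
Total thickness = T + h + r = 30.5 km + 3.67 km + 29.05 km = 63.2 km.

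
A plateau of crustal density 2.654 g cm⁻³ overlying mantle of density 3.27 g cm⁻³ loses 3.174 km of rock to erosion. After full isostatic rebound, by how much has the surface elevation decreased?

0.598 km

Rebound u = e ρ_c/ρ_m = 3.174 km × 2.654/3.27 = 2.576 km.
Net surface drop = e − u = 3.174 km − 2.576 km = e (ρ_m − ρ_c)/ρ_m = 0.598 km.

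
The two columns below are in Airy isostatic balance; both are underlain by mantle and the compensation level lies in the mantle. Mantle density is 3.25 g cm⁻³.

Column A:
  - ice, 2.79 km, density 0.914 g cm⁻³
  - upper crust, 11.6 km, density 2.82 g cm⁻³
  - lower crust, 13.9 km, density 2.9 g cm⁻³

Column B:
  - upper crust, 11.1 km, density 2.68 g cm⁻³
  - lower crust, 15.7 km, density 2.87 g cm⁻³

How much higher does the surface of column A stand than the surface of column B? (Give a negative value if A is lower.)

1.25 km

For any compensation level in the mantle, the mantle terms cancel and isostasy reduces to e = (Σt_A − Σt_B) − (Σ(ρt)_A − Σ(ρt)_B) / ρ_m.
Σt_A = 28.29 km; Σt_B = 26.8 km; Σ(ρt)_A = 75.57206; Σ(ρt)_B = 74.807 (in km·g cm⁻³).
e = (28.29 − 26.8) − (75.57206 − 74.807) / 3.25 = 1.25 km.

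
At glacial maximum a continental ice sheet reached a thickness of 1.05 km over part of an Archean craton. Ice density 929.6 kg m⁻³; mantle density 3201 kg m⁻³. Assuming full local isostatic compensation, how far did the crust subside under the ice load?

0.305 km

Equating mass per unit area of the two columns: the ice load ρ_ice t is balanced by mantle displaced below, ρ_m s.
s = t ρ_ice / ρ_m = 1.05 km × 929.6/3201 = 0.305 km.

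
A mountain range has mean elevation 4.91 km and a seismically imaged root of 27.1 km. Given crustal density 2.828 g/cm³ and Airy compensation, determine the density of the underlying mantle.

3.34 g/cm³

Airy balance: ρ_c h = (ρ_m − ρ_c) r → ρ_m = ρ_c (1 + h/r).
ρ_m = 2.828 × (1 + 4.91 km/27.1 km) = 3.34 g/cm³.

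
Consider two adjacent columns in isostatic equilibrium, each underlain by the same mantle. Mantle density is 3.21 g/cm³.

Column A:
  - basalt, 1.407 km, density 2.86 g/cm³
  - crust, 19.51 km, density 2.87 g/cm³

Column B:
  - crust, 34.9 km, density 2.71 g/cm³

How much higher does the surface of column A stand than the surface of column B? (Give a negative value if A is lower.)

For any compensation level in the mantle, the mantle terms cancel and isostasy reduces to e = (Σt_A − Σt_B) − (Σ(ρt)_A − Σ(ρt)_B) / ρ_m.
Σt_A = 20.917 km; Σt_B = 34.9 km; Σ(ρt)_A = 60.01772; Σ(ρt)_B = 94.579 (in km·g/cm³).
e = (20.917 − 34.9) − (60.01772 − 94.579) / 3.21 = −3.22 km.

−3.22 km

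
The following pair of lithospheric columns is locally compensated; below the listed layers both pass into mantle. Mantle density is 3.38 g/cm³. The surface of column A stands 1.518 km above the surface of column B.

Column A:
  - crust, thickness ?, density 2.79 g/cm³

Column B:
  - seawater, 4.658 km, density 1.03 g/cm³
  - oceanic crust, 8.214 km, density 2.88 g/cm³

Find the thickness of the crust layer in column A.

Take the compensation level at the base of the deeper column (depth z_c below the surface of column A) and equate Σ ρ_i t_i down to z_c; mantle fills any gap and the z_c terms cancel.
Column A: x×2.79 + (z_c − 0 − x)×3.38
Column B: 1.518×0 + 4.658×1.03 + 8.214×2.88 + (z_c − 1.518 − 12.872)×3.38
The z_c×3.38 term appears on both sides and cancels. Collect the known terms of each column as K = Σ(ρt)_known − 3.38 × (depth of known layers): K_A = 0 − 3.38×0 = 0; K_B = 28.45406 − 3.38×(1.518 + 12.872) = −20.18414.
Balance: K_A − x×(3.38 − 2.79) = K_B, so x = (K_A − K_B)/(3.38 − 2.79) = 20.1841/0.59 = 34.2 km.

34.2 km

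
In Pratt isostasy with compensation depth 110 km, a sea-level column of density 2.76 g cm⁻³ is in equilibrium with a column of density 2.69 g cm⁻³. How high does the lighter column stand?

ρ_ref D = ρ (D + h) → h = D (ρ_ref − ρ)/ρ.
h = 110 km × (2.76 − 2.69)/2.69 = 2.86 km.

2.86 km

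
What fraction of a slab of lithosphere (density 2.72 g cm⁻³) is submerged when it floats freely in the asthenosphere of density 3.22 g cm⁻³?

Submerged fraction = ρ_obj/ρ_fluid = 2.72/3.22 = 0.845.

0.845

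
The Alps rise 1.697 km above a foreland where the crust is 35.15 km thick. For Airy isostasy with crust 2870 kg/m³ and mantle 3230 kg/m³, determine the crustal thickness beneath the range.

50.4 km

Root depth r = h ρ_c / (ρ_m − ρ_c) = 1.697 km × 2870 / 360 = 13.53 km.
Total thickness = T + h + r = 35.15 km + 1.697 km + 13.53 km = 50.4 km.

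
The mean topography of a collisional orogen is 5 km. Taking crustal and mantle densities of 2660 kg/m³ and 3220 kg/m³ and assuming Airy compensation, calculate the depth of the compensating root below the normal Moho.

Equating mass per unit area of the two columns: the weight of the topography is balanced by the buoyancy of the root, ρ_c h = (ρ_m − ρ_c) r.
r = h · ρ_c / (ρ_m − ρ_c) = 5 km × 2660 / (3220 − 2660) = 23.8 km.

23.8 km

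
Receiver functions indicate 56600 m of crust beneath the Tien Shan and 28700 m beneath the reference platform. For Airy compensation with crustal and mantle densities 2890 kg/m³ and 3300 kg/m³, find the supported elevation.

3470 m

Excess crust Δ = 56600 m − 28700 m = 27900 m, split between elevation h and root r with h + r = Δ.
Airy balance ρ_c h = (ρ_m − ρ_c) r gives r = h ρ_c/(ρ_m − ρ_c), so h (1 + ρ_c/(ρ_m − ρ_c)) = Δ, i.e. h = Δ (ρ_m − ρ_c)/ρ_m.
h = 27900 m × 410/3300 = 3470 m.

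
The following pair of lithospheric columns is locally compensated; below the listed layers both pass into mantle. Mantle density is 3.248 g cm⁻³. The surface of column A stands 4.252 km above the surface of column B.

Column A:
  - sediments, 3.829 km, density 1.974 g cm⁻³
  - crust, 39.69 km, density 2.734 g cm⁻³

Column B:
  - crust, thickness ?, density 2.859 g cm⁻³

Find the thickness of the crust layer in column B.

Take the compensation level at the base of the deeper column (depth z_c below the surface of column A) and equate Σ ρ_i t_i down to z_c; mantle fills any gap and the z_c terms cancel.
Column A: 3.829×1.974 + 39.69×2.734 + (z_c − 43.519)×3.248
Column B: 4.252×0 + x×2.859 + (z_c − 4.252 − 0 − x)×3.248
The z_c×3.248 term appears on both sides and cancels. Collect the known terms of each column as K = Σ(ρt)_known − 3.248 × (depth of known layers): K_A = 116.070906 − 3.248×43.519 = −25.278806; K_B = 0 − 3.248×(4.252 + 0) = −13.810496.
Balance: K_A = K_B − x×(3.248 − 2.859), so x = (K_B − K_A)/(3.248 − 2.859) = 11.4683/0.389 = 29.5 km.

29.5 km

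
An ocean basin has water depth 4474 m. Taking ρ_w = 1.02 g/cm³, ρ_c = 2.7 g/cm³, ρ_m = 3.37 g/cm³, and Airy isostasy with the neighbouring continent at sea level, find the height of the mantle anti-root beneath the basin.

For local isostatic compensation: replacing crust with seawater at the top is compensated by replacing crust with mantle at the base: d (ρ_c − ρ_w) = a (ρ_m − ρ_c).
a = d (ρ_c − ρ_w)/(ρ_m − ρ_c) = 4474 m × 1.68/0.67 = 11200 m.

11200 m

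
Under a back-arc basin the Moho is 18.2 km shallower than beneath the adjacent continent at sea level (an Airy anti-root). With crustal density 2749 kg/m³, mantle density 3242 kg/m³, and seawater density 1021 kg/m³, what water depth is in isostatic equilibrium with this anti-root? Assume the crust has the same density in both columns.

Replacing a thickness d of crust by seawater at the top must be balanced by replacing crust with mantle at the base: d (ρ_c − ρ_w) = a (ρ_m − ρ_c).
d = a (ρ_m − ρ_c)/(ρ_c − ρ_w) = 18.2 km × 493/1728 = 5.19 km.

5.19 km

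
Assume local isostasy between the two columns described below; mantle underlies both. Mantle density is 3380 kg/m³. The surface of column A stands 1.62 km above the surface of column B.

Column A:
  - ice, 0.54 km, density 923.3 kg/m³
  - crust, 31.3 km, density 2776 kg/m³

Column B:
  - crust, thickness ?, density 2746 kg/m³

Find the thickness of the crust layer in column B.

Take the compensation level at the base of the deeper column (depth z_c below the surface of column A) and equate Σ ρ_i t_i down to z_c; mantle fills any gap and the z_c terms cancel.
Column A: 0.54×923.3 + 31.3×2776 + (z_c − 31.84)×3380
Column B: 1.62×0 + x×2746 + (z_c − 1.62 − 0 − x)×3380
The z_c×3380 term appears on both sides and cancels. Collect the known terms of each column as K = Σ(ρt)_known − 3380 × (depth of known layers): K_A = 87387.382 − 3380×31.84 = −20231.818; K_B = 0 − 3380×(1.62 + 0) = −5475.6.
Balance: K_A = K_B − x×(3380 − 2746), so x = (K_B − K_A)/(3380 − 2746) = 14756.2/634 = 23.3 km.

23.3 km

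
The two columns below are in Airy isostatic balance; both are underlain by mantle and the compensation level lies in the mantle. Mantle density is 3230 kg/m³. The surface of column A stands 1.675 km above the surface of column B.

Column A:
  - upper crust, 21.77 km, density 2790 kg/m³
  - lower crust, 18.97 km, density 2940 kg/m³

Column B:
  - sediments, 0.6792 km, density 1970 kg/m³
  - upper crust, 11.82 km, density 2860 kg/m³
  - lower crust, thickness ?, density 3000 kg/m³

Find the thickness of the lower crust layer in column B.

19.3 km

Take the compensation level at the base of the deeper column (depth z_c below the surface of column A) and equate Σ ρ_i t_i down to z_c; mantle fills any gap and the z_c terms cancel.
Column A: 21.77×2790 + 18.97×2940 + (z_c − 40.74)×3230
Column B: 1.675×0 + 0.6792×1970 + 11.82×2860 + x×3000 + (z_c − 1.675 − 12.4992 − x)×3230
The z_c×3230 term appears on both sides and cancels. Collect the known terms of each column as K = Σ(ρt)_known − 3230 × (depth of known layers): K_A = 116510.1 − 3230×40.74 = −15080.1; K_B = 35143.224 − 3230×(1.675 + 12.4992) = −10639.442.
Balance: K_A = K_B − x×(3230 − 3000), so x = (K_B − K_A)/(3230 − 3000) = 4440.66/230 = 19.3 km.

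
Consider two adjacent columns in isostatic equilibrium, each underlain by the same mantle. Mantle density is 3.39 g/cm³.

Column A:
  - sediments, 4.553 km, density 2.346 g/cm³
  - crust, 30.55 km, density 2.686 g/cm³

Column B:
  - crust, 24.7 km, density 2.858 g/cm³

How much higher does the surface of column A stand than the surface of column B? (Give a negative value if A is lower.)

For any compensation level in the mantle, the mantle terms cancel and isostasy reduces to e = (Σt_A − Σt_B) − (Σ(ρt)_A − Σ(ρt)_B) / ρ_m.
Σt_A = 35.103 km; Σt_B = 24.7 km; Σ(ρt)_A = 92.738638; Σ(ρt)_B = 70.5926 (in km·g/cm³).
e = (35.103 − 24.7) − (92.738638 − 70.5926) / 3.39 = 3.87 km.

3.87 km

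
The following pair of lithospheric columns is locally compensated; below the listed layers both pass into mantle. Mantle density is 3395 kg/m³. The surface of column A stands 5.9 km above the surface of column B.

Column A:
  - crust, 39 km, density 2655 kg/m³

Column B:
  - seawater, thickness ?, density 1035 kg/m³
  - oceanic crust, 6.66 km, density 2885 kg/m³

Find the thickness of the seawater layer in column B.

2.3 km

Take the compensation level at the base of the deeper column (depth z_c below the surface of column A) and equate Σ ρ_i t_i down to z_c; mantle fills any gap and the z_c terms cancel.
Column A: 39×2655 + (z_c − 39)×3395
Column B: 5.9×0 + x×1035 + 6.66×2885 + (z_c − 5.9 − 6.66 − x)×3395
The z_c×3395 term appears on both sides and cancels. Collect the known terms of each column as K = Σ(ρt)_known − 3395 × (depth of known layers): K_A = 103545 − 3395×39 = −28860; K_B = 19214.1 − 3395×(5.9 + 6.66) = −23427.1.
Balance: K_A = K_B − x×(3395 − 1035), so x = (K_B − K_A)/(3395 − 1035) = 5432.9/2360 = 2.3 km.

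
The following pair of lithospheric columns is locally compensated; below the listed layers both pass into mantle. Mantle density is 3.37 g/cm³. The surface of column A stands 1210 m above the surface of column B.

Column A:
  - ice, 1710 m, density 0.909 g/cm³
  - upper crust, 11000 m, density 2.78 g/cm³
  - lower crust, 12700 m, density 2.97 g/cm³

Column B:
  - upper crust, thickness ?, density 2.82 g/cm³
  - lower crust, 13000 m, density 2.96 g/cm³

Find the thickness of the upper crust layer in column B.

Take the compensation level at the base of the deeper column (depth z_c below the surface of column A) and equate Σ ρ_i t_i down to z_c; mantle fills any gap and the z_c terms cancel.
Column A: 1710×0.909 + 11000×2.78 + 12700×2.97 + (z_c − 25410)×3.37
Column B: 1210×0 + x×2.82 + 13000×2.96 + (z_c − 1210 − 13000 − x)×3.37
The z_c×3.37 term appears on both sides and cancels. Collect the known terms of each column as K = Σ(ρt)_known − 3.37 × (depth of known layers): K_A = 69853.39 − 3.37×25410 = −15778.31; K_B = 38480 − 3.37×(1210 + 13000) = −9407.7.
Balance: K_A = K_B − x×(3.37 − 2.82), so x = (K_B − K_A)/(3.37 − 2.82) = 6370.61/0.55 = 11600 m.

11600 m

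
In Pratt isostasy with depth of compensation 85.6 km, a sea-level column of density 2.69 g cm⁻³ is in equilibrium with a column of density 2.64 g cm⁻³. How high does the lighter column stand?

1.62 km

ρ_ref D = ρ (D + h) → h = D (ρ_ref − ρ)/ρ.
h = 85.6 km × (2.69 − 2.64)/2.64 = 1.62 km.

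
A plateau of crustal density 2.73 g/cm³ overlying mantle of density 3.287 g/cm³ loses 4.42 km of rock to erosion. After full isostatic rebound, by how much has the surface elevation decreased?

0.749 km

Rebound u = e ρ_c/ρ_m = 4.42 km × 2.73/3.287 = 3.671 km.
Net surface drop = e − u = 4.42 km − 3.671 km = e (ρ_m − ρ_c)/ρ_m = 0.749 km.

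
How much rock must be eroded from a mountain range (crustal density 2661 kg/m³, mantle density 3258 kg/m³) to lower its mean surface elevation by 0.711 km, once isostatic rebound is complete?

3.88 km

Net drop Δ = e − u = e − e ρ_c/ρ_m = e (ρ_m − ρ_c)/ρ_m.
e = Δ ρ_m/(ρ_m − ρ_c) = 0.711 km × 3258/597 = 3.88 km.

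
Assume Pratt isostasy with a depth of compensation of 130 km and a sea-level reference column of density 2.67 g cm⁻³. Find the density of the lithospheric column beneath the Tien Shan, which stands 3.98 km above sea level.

2.59 g cm⁻³

Pratt balance: ρ_ref D = ρ (D + h).
ρ = ρ_ref D/(D + h) = 2.67 × 130 km/(130 km + 3.98 km) = 2.59 g cm⁻³.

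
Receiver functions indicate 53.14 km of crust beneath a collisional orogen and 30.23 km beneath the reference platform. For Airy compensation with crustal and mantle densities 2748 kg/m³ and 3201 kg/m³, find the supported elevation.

3.24 km

Excess crust Δ = 53.14 km − 30.23 km = 22.91 km, split between elevation h and root r with h + r = Δ.
Airy balance ρ_c h = (ρ_m − ρ_c) r gives r = h ρ_c/(ρ_m − ρ_c), so h (1 + ρ_c/(ρ_m − ρ_c)) = Δ, i.e. h = Δ (ρ_m − ρ_c)/ρ_m.
h = 22.91 km × 453/3201 = 3.24 km.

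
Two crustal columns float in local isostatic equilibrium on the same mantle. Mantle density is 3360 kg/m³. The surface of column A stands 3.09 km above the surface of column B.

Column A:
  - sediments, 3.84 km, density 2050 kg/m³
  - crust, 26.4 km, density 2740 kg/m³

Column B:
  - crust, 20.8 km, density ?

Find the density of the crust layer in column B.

2830 kg/m³

Take the compensation level at the base of the deeper column (depth z_c below the surface of column A) and equate Σ ρ_i t_i down to z_c; mantle fills any gap and the z_c terms cancel.
Column A: 3.84×2050 + 26.4×2740 + (z_c − 30.24)×3360
Column B: 3.09×0 + 20.8×ρ + (z_c − 3.09 − 20.8)×3360
The z_c×3360 term appears on both sides and cancels. Collect the known terms of each column as K = Σ(ρt)_known − 3360 × (depth of known layers): K_A = 80208 − 3360×30.24 = −21398.4; K_B = 0 − 3360×(3.09 + 20.8) = −80270.4.
Balance: K_A = K_B + 20.8×ρ, so ρ = (K_A − K_B)/20.8 = 58872/20.8 = 2830 kg/m³.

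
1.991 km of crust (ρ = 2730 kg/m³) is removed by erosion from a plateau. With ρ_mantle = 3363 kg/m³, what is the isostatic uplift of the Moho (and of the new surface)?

Unloading: uplift u = e ρ_c/ρ_m = 1.991 km × 2730/3363 = 1.62 km.

1.62 km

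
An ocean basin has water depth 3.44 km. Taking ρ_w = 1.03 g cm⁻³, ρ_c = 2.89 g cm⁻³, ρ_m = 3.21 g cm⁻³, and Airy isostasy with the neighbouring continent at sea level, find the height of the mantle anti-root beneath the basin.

20 km

Equating mass per unit area of the two columns: replacing crust with seawater at the top is compensated by replacing crust with mantle at the base: d (ρ_c − ρ_w) = a (ρ_m − ρ_c).
a = d (ρ_c − ρ_w)/(ρ_m − ρ_c) = 3.44 km × 1.86/0.32 = 20 km.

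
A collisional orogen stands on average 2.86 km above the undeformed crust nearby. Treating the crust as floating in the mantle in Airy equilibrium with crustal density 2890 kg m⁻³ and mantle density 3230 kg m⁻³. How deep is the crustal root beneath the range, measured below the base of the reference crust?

24.3 km

Isostatic balance requires: the weight of the topography is balanced by the buoyancy of the root, ρ_c h = (ρ_m − ρ_c) r.
r = h · ρ_c / (ρ_m − ρ_c) = 2.86 km × 2890 / (3230 − 2890) = 24.3 km.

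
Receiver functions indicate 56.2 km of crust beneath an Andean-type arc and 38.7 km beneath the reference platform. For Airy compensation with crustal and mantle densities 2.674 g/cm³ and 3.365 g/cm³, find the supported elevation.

3.59 km

Excess crust Δ = 56.2 km − 38.7 km = 17.5 km, split between elevation h and root r with h + r = Δ.
Airy balance ρ_c h = (ρ_m − ρ_c) r gives r = h ρ_c/(ρ_m − ρ_c), so h (1 + ρ_c/(ρ_m − ρ_c)) = Δ, i.e. h = Δ (ρ_m − ρ_c)/ρ_m.
h = 17.5 km × 0.691/3.365 = 3.59 km.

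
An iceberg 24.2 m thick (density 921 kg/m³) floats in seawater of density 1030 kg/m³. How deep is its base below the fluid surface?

21.6 m

Draft d = t ρ_obj/ρ_fluid = 24.2 m × 921/1030 = 21.6 m.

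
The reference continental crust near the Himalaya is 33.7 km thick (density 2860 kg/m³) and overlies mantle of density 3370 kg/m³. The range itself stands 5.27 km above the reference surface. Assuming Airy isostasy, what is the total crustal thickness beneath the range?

Root depth r = h ρ_c / (ρ_m − ρ_c) = 5.27 km × 2860 / 510 = 29.55 km.
Total thickness = T + h + r = 33.7 km + 5.27 km + 29.55 km = 68.5 km.

68.5 km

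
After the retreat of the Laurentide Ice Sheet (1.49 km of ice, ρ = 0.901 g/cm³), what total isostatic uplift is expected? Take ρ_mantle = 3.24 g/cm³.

0.414 km

Removing the load lets mantle flow back in; uplift u satisfies ρ_ice t = ρ_m u.
u = t ρ_ice/ρ_m = 1.49 km × 0.901/3.24 = 0.414 km.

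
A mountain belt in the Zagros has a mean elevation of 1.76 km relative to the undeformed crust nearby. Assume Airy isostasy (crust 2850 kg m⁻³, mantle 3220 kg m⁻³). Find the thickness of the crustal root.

Equating mass per unit area of the two columns: the weight of the topography is balanced by the buoyancy of the root, ρ_c h = (ρ_m − ρ_c) r.
r = h · ρ_c / (ρ_m − ρ_c) = 1.76 km × 2850 / (3220 − 2850) = 13.6 km.

13.6 km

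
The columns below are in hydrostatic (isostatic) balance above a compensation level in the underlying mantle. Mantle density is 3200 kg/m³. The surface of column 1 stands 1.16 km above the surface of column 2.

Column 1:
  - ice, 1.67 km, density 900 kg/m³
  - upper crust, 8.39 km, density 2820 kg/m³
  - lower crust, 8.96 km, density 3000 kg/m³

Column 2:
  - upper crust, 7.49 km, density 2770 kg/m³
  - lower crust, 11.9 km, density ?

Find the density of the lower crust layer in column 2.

Take the compensation level at the base of the deeper column (depth z_c below the surface of column 1) and equate Σ ρ_i t_i down to z_c; mantle fills any gap and the z_c terms cancel.
Column 1: 1.67×900 + 8.39×2820 + 8.96×3000 + (z_c − 19.02)×3200
Column 2: 1.16×0 + 7.49×2770 + 11.9×ρ + (z_c − 1.16 − 19.39)×3200
The z_c×3200 term appears on both sides and cancels. Collect the known terms of each column as K = Σ(ρt)_known − 3200 × (depth of known layers): K_1 = 52042.8 − 3200×19.02 = −8821.2; K_2 = 20747.3 − 3200×(1.16 + 19.39) = −45012.7.
Balance: K_1 = K_2 + 11.9×ρ, so ρ = (K_1 − K_2)/11.9 = 36191.5/11.9 = 3040 kg/m³.

3040 kg/m³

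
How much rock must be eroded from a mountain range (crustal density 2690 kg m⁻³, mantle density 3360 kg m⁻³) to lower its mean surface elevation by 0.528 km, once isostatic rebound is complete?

Net drop Δ = e − u = e − e ρ_c/ρ_m = e (ρ_m − ρ_c)/ρ_m.
e = Δ ρ_m/(ρ_m − ρ_c) = 0.528 km × 3360/670 = 2.65 km.

2.65 km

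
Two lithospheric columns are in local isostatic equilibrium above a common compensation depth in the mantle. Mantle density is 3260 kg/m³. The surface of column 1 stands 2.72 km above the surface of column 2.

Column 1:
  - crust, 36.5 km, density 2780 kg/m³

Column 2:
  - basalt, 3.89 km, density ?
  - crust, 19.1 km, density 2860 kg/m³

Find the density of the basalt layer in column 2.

3000 kg/m³

Take the compensation level at the base of the deeper column (depth z_c below the surface of column 1) and equate Σ ρ_i t_i down to z_c; mantle fills any gap and the z_c terms cancel.
Column 1: 36.5×2780 + (z_c − 36.5)×3260
Column 2: 2.72×0 + 3.89×ρ + 19.1×2860 + (z_c − 2.72 − 22.99)×3260
The z_c×3260 term appears on both sides and cancels. Collect the known terms of each column as K = Σ(ρt)_known − 3260 × (depth of known layers): K_1 = 101470 − 3260×36.5 = −17520; K_2 = 54626 − 3260×(2.72 + 22.99) = −29188.6.
Balance: K_1 = K_2 + 3.89×ρ, so ρ = (K_1 − K_2)/3.89 = 11668.6/3.89 = 3000 kg/m³.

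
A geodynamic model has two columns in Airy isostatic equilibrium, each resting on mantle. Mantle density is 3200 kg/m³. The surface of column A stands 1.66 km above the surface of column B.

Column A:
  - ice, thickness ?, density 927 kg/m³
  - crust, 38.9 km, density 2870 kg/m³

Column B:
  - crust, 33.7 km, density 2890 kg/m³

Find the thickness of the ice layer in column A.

Take the compensation level at the base of the deeper column (depth z_c below the surface of column A) and equate Σ ρ_i t_i down to z_c; mantle fills any gap and the z_c terms cancel.
Column A: x×927 + 38.9×2870 + (z_c − 38.9 − x)×3200
Column B: 1.66×0 + 33.7×2890 + (z_c − 1.66 − 33.7)×3200
The z_c×3200 term appears on both sides and cancels. Collect the known terms of each column as K = Σ(ρt)_known − 3200 × (depth of known layers): K_A = 111643 − 3200×38.9 = −12837; K_B = 97393 − 3200×(1.66 + 33.7) = −15759.
Balance: K_A − x×(3200 − 927) = K_B, so x = (K_A − K_B)/(3200 − 927) = 2922/2273 = 1.29 km.

1.29 km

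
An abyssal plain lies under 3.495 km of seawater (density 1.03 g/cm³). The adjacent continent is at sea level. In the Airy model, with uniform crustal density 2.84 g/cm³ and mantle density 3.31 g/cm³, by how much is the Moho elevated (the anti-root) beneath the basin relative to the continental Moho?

For local isostatic compensation: replacing crust with seawater at the top is compensated by replacing crust with mantle at the base: d (ρ_c − ρ_w) = a (ρ_m − ρ_c).
a = d (ρ_c − ρ_w)/(ρ_m − ρ_c) = 3.495 km × 1.81/0.47 = 13.5 km.

13.5 km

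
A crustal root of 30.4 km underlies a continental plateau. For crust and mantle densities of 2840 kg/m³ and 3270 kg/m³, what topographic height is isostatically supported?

Balancing pressure at the compensation depth: ρ_c h = (ρ_m − ρ_c) r.
h = r (ρ_m − ρ_c) / ρ_c = 30.4 km × (3270 − 2840) / 2840 = 4.6 km.

4.6 km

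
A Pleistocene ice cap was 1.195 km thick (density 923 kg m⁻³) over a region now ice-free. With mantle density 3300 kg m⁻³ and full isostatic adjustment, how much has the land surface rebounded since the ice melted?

Removing the load lets mantle flow back in; uplift u satisfies ρ_ice t = ρ_m u.
u = t ρ_ice/ρ_m = 1.195 km × 923/3300 = 0.334 km.

0.334 km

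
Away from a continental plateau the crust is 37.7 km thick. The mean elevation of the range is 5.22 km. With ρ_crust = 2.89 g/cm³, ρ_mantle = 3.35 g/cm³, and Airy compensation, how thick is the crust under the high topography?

Root depth r = h ρ_c / (ρ_m − ρ_c) = 5.22 km × 2.89 / 0.46 = 32.8 km.
Total thickness = T + h + r = 37.7 km + 5.22 km + 32.8 km = 75.7 km.

75.7 km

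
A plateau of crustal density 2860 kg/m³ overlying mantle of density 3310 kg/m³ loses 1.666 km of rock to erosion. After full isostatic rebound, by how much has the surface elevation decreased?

Rebound u = e ρ_c/ρ_m = 1.666 km × 2860/3310 = 1.44 km.
Net surface drop = e − u = 1.666 km − 1.44 km = e (ρ_m − ρ_c)/ρ_m = 0.226 km.

0.226 km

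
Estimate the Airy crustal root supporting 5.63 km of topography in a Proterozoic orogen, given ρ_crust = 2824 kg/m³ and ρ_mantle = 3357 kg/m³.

29.8 km

Balancing pressure at the compensation depth: the weight of the topography is balanced by the buoyancy of the root, ρ_c h = (ρ_m − ρ_c) r.
r = h · ρ_c / (ρ_m − ρ_c) = 5.63 km × 2824 / (3357 − 2824) = 29.8 km.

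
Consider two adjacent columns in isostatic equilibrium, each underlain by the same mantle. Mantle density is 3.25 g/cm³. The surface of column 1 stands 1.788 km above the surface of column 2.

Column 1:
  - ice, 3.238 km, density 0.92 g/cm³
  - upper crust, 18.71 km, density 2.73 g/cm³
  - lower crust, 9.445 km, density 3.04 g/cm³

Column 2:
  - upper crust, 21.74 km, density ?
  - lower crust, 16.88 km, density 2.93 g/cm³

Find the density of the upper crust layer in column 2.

Take the compensation level at the base of the deeper column (depth z_c below the surface of column 1) and equate Σ ρ_i t_i down to z_c; mantle fills any gap and the z_c terms cancel.
Column 1: 3.238×0.92 + 18.71×2.73 + 9.445×3.04 + (z_c − 31.393)×3.25
Column 2: 1.788×0 + 21.74×ρ + 16.88×2.93 + (z_c − 1.788 − 38.62)×3.25
The z_c×3.25 term appears on both sides and cancels. Collect the known terms of each column as K = Σ(ρt)_known − 3.25 × (depth of known layers): K_1 = 82.77006 − 3.25×31.393 = −19.25719; K_2 = 49.4584 − 3.25×(1.788 + 38.62) = −81.8676.
Balance: K_1 = K_2 + 21.74×ρ, so ρ = (K_1 − K_2)/21.74 = 62.6104/21.74 = 2.88 g/cm³.

2.88 g/cm³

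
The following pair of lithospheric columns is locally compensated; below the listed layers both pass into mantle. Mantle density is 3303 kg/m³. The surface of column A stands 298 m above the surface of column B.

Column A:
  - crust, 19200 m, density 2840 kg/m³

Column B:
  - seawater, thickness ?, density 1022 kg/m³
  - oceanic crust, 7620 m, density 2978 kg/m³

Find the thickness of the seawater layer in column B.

Take the compensation level at the base of the deeper column (depth z_c below the surface of column A) and equate Σ ρ_i t_i down to z_c; mantle fills any gap and the z_c terms cancel.
Column A: 19200×2840 + (z_c − 19200)×3303
Column B: 298×0 + x×1022 + 7620×2978 + (z_c − 298 − 7620 − x)×3303
The z_c×3303 term appears on both sides and cancels. Collect the known terms of each column as K = Σ(ρt)_known − 3303 × (depth of known layers): K_A = 54528000 − 3303×19200 = −8889600; K_B = 22692360 − 3303×(298 + 7620) = −3460794.
Balance: K_A = K_B − x×(3303 − 1022), so x = (K_B − K_A)/(3303 − 1022) = 5428810/2281 = 2380 m.

2380 m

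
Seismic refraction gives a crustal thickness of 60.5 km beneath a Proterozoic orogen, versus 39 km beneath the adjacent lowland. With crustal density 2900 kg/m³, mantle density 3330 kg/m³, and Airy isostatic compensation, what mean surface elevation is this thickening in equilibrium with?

Excess crust Δ = 60.5 km − 39 km = 21.5 km, split between elevation h and root r with h + r = Δ.
Airy balance ρ_c h = (ρ_m − ρ_c) r gives r = h ρ_c/(ρ_m − ρ_c), so h (1 + ρ_c/(ρ_m − ρ_c)) = Δ, i.e. h = Δ (ρ_m − ρ_c)/ρ_m.
h = 21.5 km × 430/3330 = 2.78 km.

2.78 km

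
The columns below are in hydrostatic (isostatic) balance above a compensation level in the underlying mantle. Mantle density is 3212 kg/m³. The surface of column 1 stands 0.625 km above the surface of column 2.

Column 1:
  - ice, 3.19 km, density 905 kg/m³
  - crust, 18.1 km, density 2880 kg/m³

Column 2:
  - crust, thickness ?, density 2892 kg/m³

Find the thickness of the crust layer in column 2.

35.5 km

Take the compensation level at the base of the deeper column (depth z_c below the surface of column 1) and equate Σ ρ_i t_i down to z_c; mantle fills any gap and the z_c terms cancel.
Column 1: 3.19×905 + 18.1×2880 + (z_c − 21.29)×3212
Column 2: 0.625×0 + x×2892 + (z_c − 0.625 − 0 − x)×3212
The z_c×3212 term appears on both sides and cancels. Collect the known terms of each column as K = Σ(ρt)_known − 3212 × (depth of known layers): K_1 = 55014.95 − 3212×21.29 = −13368.53; K_2 = 0 − 3212×(0.625 + 0) = −2007.5.
Balance: K_1 = K_2 − x×(3212 − 2892), so x = (K_2 − K_1)/(3212 − 2892) = 11361/320 = 35.5 km.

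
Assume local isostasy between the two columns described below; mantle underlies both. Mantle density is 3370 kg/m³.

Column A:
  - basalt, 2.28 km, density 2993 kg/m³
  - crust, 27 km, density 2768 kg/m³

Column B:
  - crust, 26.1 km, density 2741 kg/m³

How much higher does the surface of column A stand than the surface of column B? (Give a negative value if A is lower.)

For any compensation level in the mantle, the mantle terms cancel and isostasy reduces to e = (Σt_A − Σt_B) − (Σ(ρt)_A − Σ(ρt)_B) / ρ_m.
Σt_A = 29.28 km; Σt_B = 26.1 km; Σ(ρt)_A = 81560.04; Σ(ρt)_B = 71540.1 (in km·kg/m³).
e = (29.28 − 26.1) − (81560.04 − 71540.1) / 3370 = 0.207 km.

0.207 km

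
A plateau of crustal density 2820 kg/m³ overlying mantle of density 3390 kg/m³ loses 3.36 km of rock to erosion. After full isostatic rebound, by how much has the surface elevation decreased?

0.565 km

Rebound u = e ρ_c/ρ_m = 3.36 km × 2820/3390 = 2.795 km.
Net surface drop = e − u = 3.36 km − 2.795 km = e (ρ_m − ρ_c)/ρ_m = 0.565 km.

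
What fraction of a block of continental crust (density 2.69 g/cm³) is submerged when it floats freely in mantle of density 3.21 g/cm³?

Submerged fraction = ρ_obj/ρ_fluid = 2.69/3.21 = 83.8%.

83.8%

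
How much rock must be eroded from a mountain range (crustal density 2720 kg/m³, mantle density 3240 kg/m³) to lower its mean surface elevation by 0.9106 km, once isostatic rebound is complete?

5.67 km

Net drop Δ = e − u = e − e ρ_c/ρ_m = e (ρ_m − ρ_c)/ρ_m.
e = Δ ρ_m/(ρ_m − ρ_c) = 0.9106 km × 3240/520 = 5.67 km.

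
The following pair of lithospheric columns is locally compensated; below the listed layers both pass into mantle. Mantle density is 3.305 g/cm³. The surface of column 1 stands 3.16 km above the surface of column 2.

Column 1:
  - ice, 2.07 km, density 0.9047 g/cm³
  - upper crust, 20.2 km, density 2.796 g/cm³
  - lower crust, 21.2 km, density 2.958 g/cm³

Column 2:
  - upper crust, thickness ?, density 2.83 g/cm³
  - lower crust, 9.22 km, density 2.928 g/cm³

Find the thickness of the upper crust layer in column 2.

18.3 km

Take the compensation level at the base of the deeper column (depth z_c below the surface of column 1) and equate Σ ρ_i t_i down to z_c; mantle fills any gap and the z_c terms cancel.
Column 1: 2.07×0.9047 + 20.2×2.796 + 21.2×2.958 + (z_c − 43.47)×3.305
Column 2: 3.16×0 + x×2.83 + 9.22×2.928 + (z_c − 3.16 − 9.22 − x)×3.305
The z_c×3.305 term appears on both sides and cancels. Collect the known terms of each column as K = Σ(ρt)_known − 3.305 × (depth of known layers): K_1 = 121.061529 − 3.305×43.47 = −22.606821; K_2 = 26.99616 − 3.305×(3.16 + 9.22) = −13.91974.
Balance: K_1 = K_2 − x×(3.305 − 2.83), so x = (K_2 − K_1)/(3.305 − 2.83) = 8.68708/0.475 = 18.3 km.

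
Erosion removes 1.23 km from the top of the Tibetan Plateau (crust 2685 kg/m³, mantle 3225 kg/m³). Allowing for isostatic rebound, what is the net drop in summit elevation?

Rebound u = e ρ_c/ρ_m = 1.23 km × 2685/3225 = 1.024 km.
Net surface drop = e − u = 1.23 km − 1.024 km = e (ρ_m − ρ_c)/ρ_m = 0.206 km.

0.206 km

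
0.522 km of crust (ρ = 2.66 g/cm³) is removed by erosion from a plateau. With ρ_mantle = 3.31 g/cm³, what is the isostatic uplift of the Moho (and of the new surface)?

0.419 km

Unloading: uplift u = e ρ_c/ρ_m = 0.522 km × 2.66/3.31 = 0.419 km.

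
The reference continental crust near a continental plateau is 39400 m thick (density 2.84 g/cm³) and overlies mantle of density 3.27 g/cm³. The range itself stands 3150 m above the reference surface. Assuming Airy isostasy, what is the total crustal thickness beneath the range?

Root depth r = h ρ_c / (ρ_m − ρ_c) = 3150 m × 2.84 / 0.43 = 20800 m.
Total thickness = T + h + r = 39400 m + 3150 m + 20800 m = 63400 m.

63400 m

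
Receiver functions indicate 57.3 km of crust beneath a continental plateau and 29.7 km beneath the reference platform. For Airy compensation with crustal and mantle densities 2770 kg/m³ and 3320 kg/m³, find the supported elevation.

Excess crust Δ = 57.3 km − 29.7 km = 27.6 km, split between elevation h and root r with h + r = Δ.
Airy balance ρ_c h = (ρ_m − ρ_c) r gives r = h ρ_c/(ρ_m − ρ_c), so h (1 + ρ_c/(ρ_m − ρ_c)) = Δ, i.e. h = Δ (ρ_m − ρ_c)/ρ_m.
h = 27.6 km × 550/3320 = 4.57 km.

4.57 km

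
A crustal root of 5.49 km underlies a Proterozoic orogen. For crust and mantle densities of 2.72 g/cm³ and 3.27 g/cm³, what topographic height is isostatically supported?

Balancing pressure at the compensation depth: ρ_c h = (ρ_m − ρ_c) r.
h = r (ρ_m − ρ_c) / ρ_c = 5.49 km × (3.27 − 2.72) / 2.72 = 1.11 km.

1.11 km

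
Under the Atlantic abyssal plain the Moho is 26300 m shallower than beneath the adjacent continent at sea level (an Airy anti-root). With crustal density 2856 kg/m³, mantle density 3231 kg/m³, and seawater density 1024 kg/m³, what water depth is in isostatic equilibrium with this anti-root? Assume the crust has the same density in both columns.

5380 m

Replacing a thickness d of crust by seawater at the top must be balanced by replacing crust with mantle at the base: d (ρ_c − ρ_w) = a (ρ_m − ρ_c).
d = a (ρ_m − ρ_c)/(ρ_c − ρ_w) = 26300 m × 375/1832 = 5380 m.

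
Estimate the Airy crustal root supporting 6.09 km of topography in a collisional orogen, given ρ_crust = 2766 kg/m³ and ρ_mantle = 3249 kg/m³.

Equating mass per unit area of the two columns: the weight of the topography is balanced by the buoyancy of the root, ρ_c h = (ρ_m − ρ_c) r.
r = h · ρ_c / (ρ_m − ρ_c) = 6.09 km × 2766 / (3249 − 2766) = 34.9 km.

34.9 km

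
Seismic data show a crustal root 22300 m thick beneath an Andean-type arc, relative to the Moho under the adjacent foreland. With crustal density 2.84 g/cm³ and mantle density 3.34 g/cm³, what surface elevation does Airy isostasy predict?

Balancing pressure at the compensation depth: ρ_c h = (ρ_m − ρ_c) r.
h = r (ρ_m − ρ_c) / ρ_c = 22300 m × (3.34 − 2.84) / 2.84 = 3930 m.

3930 m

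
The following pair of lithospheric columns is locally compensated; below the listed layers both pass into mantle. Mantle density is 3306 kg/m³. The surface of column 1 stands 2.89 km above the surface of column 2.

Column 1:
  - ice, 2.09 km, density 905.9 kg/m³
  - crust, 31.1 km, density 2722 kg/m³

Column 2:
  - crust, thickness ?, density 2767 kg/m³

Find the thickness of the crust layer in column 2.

Take the compensation level at the base of the deeper column (depth z_c below the surface of column 1) and equate Σ ρ_i t_i down to z_c; mantle fills any gap and the z_c terms cancel.
Column 1: 2.09×905.9 + 31.1×2722 + (z_c − 33.19)×3306
Column 2: 2.89×0 + x×2767 + (z_c − 2.89 − 0 − x)×3306
The z_c×3306 term appears on both sides and cancels. Collect the known terms of each column as K = Σ(ρt)_known − 3306 × (depth of known layers): K_1 = 86547.531 − 3306×33.19 = −23178.609; K_2 = 0 − 3306×(2.89 + 0) = −9554.34.
Balance: K_1 = K_2 − x×(3306 − 2767), so x = (K_2 − K_1)/(3306 − 2767) = 13624.3/539 = 25.3 km.

25.3 km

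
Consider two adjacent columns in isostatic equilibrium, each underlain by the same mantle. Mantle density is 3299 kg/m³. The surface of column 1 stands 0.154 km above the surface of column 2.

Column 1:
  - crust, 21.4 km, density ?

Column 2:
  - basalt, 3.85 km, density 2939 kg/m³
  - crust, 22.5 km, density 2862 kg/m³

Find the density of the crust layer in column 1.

Take the compensation level at the base of the deeper column (depth z_c below the surface of column 1) and equate Σ ρ_i t_i down to z_c; mantle fills any gap and the z_c terms cancel.
Column 1: 21.4×ρ + (z_c − 21.4)×3299
Column 2: 0.154×0 + 3.85×2939 + 22.5×2862 + (z_c − 0.154 − 26.35)×3299
The z_c×3299 term appears on both sides and cancels. Collect the known terms of each column as K = Σ(ρt)_known − 3299 × (depth of known layers): K_1 = 0 − 3299×21.4 = −70598.6; K_2 = 75710.15 − 3299×(0.154 + 26.35) = −11726.546.
Balance: K_1 + 21.4×ρ = K_2, so ρ = (K_2 − K_1)/21.4 = 58872.1/21.4 = 2750 kg/m³.

2750 kg/m³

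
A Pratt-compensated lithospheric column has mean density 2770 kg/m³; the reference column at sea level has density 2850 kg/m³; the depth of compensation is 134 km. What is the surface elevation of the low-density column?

ρ_ref D = ρ (D + h) → h = D (ρ_ref − ρ)/ρ.
h = 134 km × (2850 − 2770)/2770 = 3.87 km.

3.87 km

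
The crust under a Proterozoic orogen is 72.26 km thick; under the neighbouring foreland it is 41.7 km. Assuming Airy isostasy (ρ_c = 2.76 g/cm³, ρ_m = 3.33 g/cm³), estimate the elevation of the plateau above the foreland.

5.23 km

Excess crust Δ = 72.26 km − 41.7 km = 30.56 km, split between elevation h and root r with h + r = Δ.
Airy balance ρ_c h = (ρ_m − ρ_c) r gives r = h ρ_c/(ρ_m − ρ_c), so h (1 + ρ_c/(ρ_m − ρ_c)) = Δ, i.e. h = Δ (ρ_m − ρ_c)/ρ_m.
h = 30.56 km × 0.57/3.33 = 5.23 km.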